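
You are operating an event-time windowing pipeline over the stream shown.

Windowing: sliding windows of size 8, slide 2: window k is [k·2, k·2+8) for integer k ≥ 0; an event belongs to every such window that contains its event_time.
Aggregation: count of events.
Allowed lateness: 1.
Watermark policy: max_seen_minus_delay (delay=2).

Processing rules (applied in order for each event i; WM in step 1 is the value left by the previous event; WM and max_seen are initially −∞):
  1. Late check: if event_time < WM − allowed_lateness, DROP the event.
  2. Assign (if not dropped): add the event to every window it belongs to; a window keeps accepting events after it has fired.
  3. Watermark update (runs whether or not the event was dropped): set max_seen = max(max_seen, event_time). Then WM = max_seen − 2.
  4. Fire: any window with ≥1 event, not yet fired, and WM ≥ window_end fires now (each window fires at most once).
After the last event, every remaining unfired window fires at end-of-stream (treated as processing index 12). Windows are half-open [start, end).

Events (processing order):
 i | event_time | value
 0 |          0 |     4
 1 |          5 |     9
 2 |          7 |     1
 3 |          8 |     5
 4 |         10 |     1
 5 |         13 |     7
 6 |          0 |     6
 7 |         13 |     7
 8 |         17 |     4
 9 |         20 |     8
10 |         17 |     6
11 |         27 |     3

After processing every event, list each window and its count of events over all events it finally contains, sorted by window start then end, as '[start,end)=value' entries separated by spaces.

i=0 t=0 v=4: → [0,8); WM=-2
i=1 t=5 v=9: → [4,12),[2,10),[0,8); WM=3
i=2 t=7 v=1: → [6,14),[4,12),[2,10),[0,8); WM=5
i=3 t=8 v=5: → [8,16),[6,14),[4,12),[2,10); WM=6
i=4 t=10 v=1: → [10,18),[8,16),[6,14),[4,12); WM=8; [0,8) fires=3
i=5 t=13 v=7: → [12,20),[10,18),[8,16),[6,14); WM=11; [2,10) fires=3
i=6 t=0 v=6: DROP (t<11-1); WM=11
i=7 t=13 v=7: → [12,20),[10,18),[8,16),[6,14); WM=11
i=8 t=17 v=4: → [16,24),[14,22),[12,20),[10,18); WM=15; [4,12) fires=4 [6,14) fires=5
i=9 t=20 v=8: → [20,28),[18,26),[16,24),[14,22); WM=18; [8,16) fires=4 [10,18) fires=4
i=10 t=17 v=6: → [16,24),[14,22),[12,20),[10,18); WM=18
i=11 t=27 v=3: → [26,34),[24,32),[22,30),[20,28); WM=25; [12,20) fires=4 [14,22) fires=3 [16,24) fires=3

[0,8)=3 [2,10)=3 [4,12)=4 [6,14)=5 [8,16)=4 [10,18)=5 [12,20)=4 [14,22)=3 [16,24)=3 [18,26)=1 [20,28)=2 [22,30)=1 [24,32)=1 [26,34)=1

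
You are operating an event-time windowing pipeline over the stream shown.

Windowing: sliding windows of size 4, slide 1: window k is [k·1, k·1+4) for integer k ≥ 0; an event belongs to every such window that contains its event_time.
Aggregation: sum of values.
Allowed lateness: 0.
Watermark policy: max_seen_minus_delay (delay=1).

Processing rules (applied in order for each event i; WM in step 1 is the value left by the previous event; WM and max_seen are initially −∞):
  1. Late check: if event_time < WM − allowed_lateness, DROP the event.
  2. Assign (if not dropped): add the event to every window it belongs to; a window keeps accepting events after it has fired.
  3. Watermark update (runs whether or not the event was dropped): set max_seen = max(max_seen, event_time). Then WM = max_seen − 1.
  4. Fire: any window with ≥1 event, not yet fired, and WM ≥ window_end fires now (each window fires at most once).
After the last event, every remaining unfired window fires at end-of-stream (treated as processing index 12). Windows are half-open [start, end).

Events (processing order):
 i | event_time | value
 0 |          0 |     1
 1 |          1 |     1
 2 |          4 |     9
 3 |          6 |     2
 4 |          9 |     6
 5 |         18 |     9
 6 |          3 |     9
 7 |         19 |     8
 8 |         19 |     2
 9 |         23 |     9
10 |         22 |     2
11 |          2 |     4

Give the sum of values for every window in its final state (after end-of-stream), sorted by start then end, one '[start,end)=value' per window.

i=0 t=0 v=1: → [0,4); WM=-1
i=1 t=1 v=1: → [1,5),[0,4); WM=0
i=2 t=4 v=9: → [4,8),[3,7),[2,6),[1,5); WM=3
i=3 t=6 v=2: → [6,10),[5,9),[4,8),[3,7); WM=5; [0,4) fires=2 [1,5) fires=10
i=4 t=9 v=6: → [9,13),[8,12),[7,11),[6,10); WM=8; [2,6) fires=9 [3,7) fires=11 [4,8) fires=11
i=5 t=18 v=9: → [18,22),[17,21),[16,20),[15,19); WM=17; [5,9) fires=2 [6,10) fires=8 [7,11) fires=6 [8,12) fires=6 [9,13) fires=6
i=6 t=3 v=9: DROP (t<17-0); WM=17
i=7 t=19 v=8: → [19,23),[18,22),[17,21),[16,20); WM=18
i=8 t=19 v=2: → [19,23),[18,22),[17,21),[16,20); WM=18
i=9 t=23 v=9: → [23,27),[22,26),[21,25),[20,24); WM=22; [15,19) fires=9 [16,20) fires=19 [17,21) fires=19 [18,22) fires=19
i=10 t=22 v=2: → [22,26),[21,25),[20,24),[19,23); WM=22
i=11 t=2 v=4: DROP (t<22-0); WM=22

[0,4)=2 [1,5)=10 [2,6)=9 [3,7)=11 [4,8)=11 [5,9)=2 [6,10)=8 [7,11)=6 [8,12)=6 [9,13)=6 [15,19)=9 [16,20)=19 [17,21)=19 [18,22)=19 [19,23)=12 [20,24)=11 [21,25)=11 [22,26)=11 [23,27)=9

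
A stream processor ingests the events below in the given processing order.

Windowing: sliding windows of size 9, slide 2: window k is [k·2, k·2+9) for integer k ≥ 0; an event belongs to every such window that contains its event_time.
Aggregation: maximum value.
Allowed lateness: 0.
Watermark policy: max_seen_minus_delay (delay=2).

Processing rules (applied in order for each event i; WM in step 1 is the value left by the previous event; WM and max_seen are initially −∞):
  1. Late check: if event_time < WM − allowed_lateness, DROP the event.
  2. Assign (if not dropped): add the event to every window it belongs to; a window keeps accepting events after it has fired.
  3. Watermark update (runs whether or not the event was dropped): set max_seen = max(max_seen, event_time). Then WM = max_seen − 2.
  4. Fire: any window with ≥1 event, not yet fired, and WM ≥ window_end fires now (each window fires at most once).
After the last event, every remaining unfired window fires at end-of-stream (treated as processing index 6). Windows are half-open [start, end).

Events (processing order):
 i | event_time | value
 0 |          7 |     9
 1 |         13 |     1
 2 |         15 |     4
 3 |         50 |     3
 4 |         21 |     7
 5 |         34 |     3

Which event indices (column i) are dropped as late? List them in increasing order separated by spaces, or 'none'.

i=0 t=7 v=9: → [6,15),[4,13),[2,11),[0,9); WM=5
i=1 t=13 v=1: → [12,21),[10,19),[8,17),[6,15); WM=11; [0,9) fires=9 [2,11) fires=9
i=2 t=15 v=4: → [14,23),[12,21),[10,19),[8,17); WM=13; [4,13) fires=9
i=3 t=50 v=3: → [50,59),[48,57),[46,55),[44,53),[42,51); WM=48; [6,15) fires=9 [8,17) fires=4 [10,19) fires=4 [12,21) fires=4 [14,23) fires=4
i=4 t=21 v=7: DROP (t<48-0); WM=48
i=5 t=34 v=3: DROP (t<48-0); WM=48

4 5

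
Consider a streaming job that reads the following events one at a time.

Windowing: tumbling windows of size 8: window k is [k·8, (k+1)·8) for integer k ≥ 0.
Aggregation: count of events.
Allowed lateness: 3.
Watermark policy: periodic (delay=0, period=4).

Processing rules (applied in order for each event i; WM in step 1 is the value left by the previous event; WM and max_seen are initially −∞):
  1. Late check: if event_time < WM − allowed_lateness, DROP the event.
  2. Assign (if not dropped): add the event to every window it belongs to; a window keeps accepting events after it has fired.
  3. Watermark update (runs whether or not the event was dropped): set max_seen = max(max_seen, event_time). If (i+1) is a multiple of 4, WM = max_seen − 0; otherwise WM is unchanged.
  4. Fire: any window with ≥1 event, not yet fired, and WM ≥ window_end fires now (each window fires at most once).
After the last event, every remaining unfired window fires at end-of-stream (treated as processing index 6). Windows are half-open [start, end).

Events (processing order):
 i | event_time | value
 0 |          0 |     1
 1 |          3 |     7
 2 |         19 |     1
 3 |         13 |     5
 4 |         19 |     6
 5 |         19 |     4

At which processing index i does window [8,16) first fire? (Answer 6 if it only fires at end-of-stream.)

i=0 t=0 v=1: → [0,8); WM=−∞
i=1 t=3 v=7: → [0,8); WM=−∞
i=2 t=19 v=1: → [16,24); WM=−∞
i=3 t=13 v=5: → [8,16); WM=19; [0,8) fires=2 [8,16) fires=1
i=4 t=19 v=6: → [16,24); WM=19
i=5 t=19 v=4: → [16,24); WM=19

3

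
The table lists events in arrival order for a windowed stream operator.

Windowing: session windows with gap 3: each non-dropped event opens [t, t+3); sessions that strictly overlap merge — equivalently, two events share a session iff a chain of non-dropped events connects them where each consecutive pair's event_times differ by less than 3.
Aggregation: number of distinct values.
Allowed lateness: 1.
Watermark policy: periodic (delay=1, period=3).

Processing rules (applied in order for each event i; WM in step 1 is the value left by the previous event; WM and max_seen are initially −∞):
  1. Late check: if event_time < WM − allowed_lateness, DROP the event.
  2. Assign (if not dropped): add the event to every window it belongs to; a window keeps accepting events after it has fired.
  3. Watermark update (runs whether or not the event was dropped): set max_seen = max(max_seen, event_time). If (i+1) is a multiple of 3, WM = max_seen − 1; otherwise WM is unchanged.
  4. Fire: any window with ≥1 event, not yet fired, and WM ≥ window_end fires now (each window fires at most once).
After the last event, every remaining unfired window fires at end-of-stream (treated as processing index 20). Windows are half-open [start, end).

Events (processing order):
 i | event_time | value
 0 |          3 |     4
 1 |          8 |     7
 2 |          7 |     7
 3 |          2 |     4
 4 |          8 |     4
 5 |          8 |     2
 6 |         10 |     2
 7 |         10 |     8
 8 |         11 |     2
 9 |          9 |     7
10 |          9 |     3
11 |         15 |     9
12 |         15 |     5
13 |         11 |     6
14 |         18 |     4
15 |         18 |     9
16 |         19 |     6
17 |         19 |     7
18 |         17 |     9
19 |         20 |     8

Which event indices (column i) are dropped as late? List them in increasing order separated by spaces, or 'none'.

3 13

i=0 t=3 v=4: → [3,6); WM=−∞
i=1 t=8 v=7: → [8,11); WM=−∞
i=2 t=7 v=7: → [7,11); WM=7
i=3 t=2 v=4: DROP (t<7-1); WM=7
i=4 t=8 v=4: → [7,11); WM=7
i=5 t=8 v=2: → [7,11); WM=7
i=6 t=10 v=2: → [7,13); WM=7
i=7 t=10 v=8: → [7,13); WM=7
i=8 t=11 v=2: → [7,14); WM=10
i=9 t=9 v=7: → [7,14); WM=10
i=10 t=9 v=3: → [7,14); WM=10
i=11 t=15 v=9: → [15,18); WM=14
i=12 t=15 v=5: → [15,18); WM=14
i=13 t=11 v=6: DROP (t<14-1); WM=14
i=14 t=18 v=4: → [18,21); WM=17
i=15 t=18 v=9: → [18,21); WM=17
i=16 t=19 v=6: → [18,22); WM=17
i=17 t=19 v=7: → [18,22); WM=18
i=18 t=17 v=9: → [15,22); WM=18
i=19 t=20 v=8: → [15,23); WM=18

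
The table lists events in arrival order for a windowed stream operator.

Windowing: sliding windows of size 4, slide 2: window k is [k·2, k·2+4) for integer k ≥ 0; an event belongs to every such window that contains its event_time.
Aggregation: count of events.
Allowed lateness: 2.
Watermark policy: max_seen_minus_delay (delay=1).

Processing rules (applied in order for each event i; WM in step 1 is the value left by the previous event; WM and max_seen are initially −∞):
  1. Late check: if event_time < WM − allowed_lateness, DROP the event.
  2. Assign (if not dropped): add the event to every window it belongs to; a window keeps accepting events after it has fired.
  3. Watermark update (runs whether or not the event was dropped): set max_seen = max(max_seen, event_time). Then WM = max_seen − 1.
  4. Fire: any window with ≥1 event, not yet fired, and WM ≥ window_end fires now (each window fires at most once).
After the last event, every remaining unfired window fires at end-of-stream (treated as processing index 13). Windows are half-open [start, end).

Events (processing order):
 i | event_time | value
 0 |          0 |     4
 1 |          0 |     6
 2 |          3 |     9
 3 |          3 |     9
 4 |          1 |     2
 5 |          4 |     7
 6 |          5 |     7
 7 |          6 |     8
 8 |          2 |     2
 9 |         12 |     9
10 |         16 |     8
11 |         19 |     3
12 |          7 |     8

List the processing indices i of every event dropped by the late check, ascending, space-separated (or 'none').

i=0 t=0 v=4: → [0,4); WM=-1
i=1 t=0 v=6: → [0,4); WM=-1
i=2 t=3 v=9: → [2,6),[0,4); WM=2
i=3 t=3 v=9: → [2,6),[0,4); WM=2
i=4 t=1 v=2: → [0,4); WM=2
i=5 t=4 v=7: → [4,8),[2,6); WM=3
i=6 t=5 v=7: → [4,8),[2,6); WM=4; [0,4) fires=5
i=7 t=6 v=8: → [6,10),[4,8); WM=5
i=8 t=2 v=2: DROP (t<5-2); WM=5
i=9 t=12 v=9: → [12,16),[10,14); WM=11; [2,6) fires=4 [4,8) fires=3 [6,10) fires=1
i=10 t=16 v=8: → [16,20),[14,18); WM=15; [10,14) fires=1
i=11 t=19 v=3: → [18,22),[16,20); WM=18; [12,16) fires=1 [14,18) fires=1
i=12 t=7 v=8: DROP (t<18-2); WM=18

8 12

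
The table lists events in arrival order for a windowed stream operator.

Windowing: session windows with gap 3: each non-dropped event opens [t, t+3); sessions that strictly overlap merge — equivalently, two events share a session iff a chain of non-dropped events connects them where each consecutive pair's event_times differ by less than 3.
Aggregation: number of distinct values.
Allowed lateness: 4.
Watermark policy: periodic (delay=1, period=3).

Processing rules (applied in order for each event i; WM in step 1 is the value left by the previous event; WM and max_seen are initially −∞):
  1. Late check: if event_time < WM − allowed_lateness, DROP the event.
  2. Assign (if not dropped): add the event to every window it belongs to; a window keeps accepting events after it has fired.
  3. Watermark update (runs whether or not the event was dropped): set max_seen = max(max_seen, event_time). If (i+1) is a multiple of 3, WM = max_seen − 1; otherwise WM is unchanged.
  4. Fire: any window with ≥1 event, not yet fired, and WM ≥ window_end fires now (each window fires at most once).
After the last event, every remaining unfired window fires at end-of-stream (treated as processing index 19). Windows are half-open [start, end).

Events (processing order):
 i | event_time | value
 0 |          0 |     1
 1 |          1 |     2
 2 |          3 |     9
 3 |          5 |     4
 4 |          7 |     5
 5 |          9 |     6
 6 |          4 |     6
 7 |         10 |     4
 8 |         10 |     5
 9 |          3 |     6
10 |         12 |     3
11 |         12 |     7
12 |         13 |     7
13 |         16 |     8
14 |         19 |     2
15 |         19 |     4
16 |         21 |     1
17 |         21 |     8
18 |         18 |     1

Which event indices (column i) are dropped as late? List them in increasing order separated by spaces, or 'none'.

i=0 t=0 v=1: → [0,3); WM=−∞
i=1 t=1 v=2: → [0,4); WM=−∞
i=2 t=3 v=9: → [0,6); WM=2
i=3 t=5 v=4: → [0,8); WM=2
i=4 t=7 v=5: → [0,10); WM=2
i=5 t=9 v=6: → [0,12); WM=8
i=6 t=4 v=6: → [0,12); WM=8
i=7 t=10 v=4: → [0,13); WM=8
i=8 t=10 v=5: → [0,13); WM=9
i=9 t=3 v=6: DROP (t<9-4); WM=9
i=10 t=12 v=3: → [0,15); WM=9
i=11 t=12 v=7: → [0,15); WM=11
i=12 t=13 v=7: → [0,16); WM=11
i=13 t=16 v=8: → [16,19); WM=11
i=14 t=19 v=2: → [19,22); WM=18
i=15 t=19 v=4: → [19,22); WM=18
i=16 t=21 v=1: → [19,24); WM=18
i=17 t=21 v=8: → [19,24); WM=20
i=18 t=18 v=1: → [16,24); WM=20

9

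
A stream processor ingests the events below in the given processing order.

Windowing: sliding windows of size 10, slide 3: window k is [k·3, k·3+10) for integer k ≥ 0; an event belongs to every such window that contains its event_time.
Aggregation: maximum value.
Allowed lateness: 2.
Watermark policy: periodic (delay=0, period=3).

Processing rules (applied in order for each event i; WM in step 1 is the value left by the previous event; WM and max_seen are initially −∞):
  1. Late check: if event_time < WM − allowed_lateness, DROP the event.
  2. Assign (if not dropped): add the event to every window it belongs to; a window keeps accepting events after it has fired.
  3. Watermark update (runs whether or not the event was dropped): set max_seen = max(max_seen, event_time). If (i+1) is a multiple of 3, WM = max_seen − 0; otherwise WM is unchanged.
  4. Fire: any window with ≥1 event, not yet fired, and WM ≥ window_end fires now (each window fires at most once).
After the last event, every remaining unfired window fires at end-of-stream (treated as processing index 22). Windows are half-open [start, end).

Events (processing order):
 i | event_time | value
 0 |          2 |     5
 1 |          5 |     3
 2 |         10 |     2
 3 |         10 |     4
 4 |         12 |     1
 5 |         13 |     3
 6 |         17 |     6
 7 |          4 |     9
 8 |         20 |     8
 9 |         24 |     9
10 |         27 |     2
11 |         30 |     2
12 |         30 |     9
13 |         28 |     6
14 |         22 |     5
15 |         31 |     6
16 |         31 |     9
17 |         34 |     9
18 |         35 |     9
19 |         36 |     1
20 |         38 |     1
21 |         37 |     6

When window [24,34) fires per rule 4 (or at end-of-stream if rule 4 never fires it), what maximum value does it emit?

9

i=0 t=2 v=5: → [0,10); WM=−∞
i=1 t=5 v=3: → [3,13),[0,10); WM=−∞
i=2 t=10 v=2: → [9,19),[6,16),[3,13); WM=10; [0,10) fires=5
i=3 t=10 v=4: → [9,19),[6,16),[3,13); WM=10
i=4 t=12 v=1: → [12,22),[9,19),[6,16),[3,13); WM=10
i=5 t=13 v=3: → [12,22),[9,19),[6,16); WM=13; [3,13) fires=4
i=6 t=17 v=6: → [15,25),[12,22),[9,19); WM=13
i=7 t=4 v=9: DROP (t<13-2); WM=13
i=8 t=20 v=8: → [18,28),[15,25),[12,22); WM=20; [6,16) fires=4 [9,19) fires=6
i=9 t=24 v=9: → [24,34),[21,31),[18,28),[15,25); WM=20
i=10 t=27 v=2: → [27,37),[24,34),[21,31),[18,28); WM=20
i=11 t=30 v=2: → [30,40),[27,37),[24,34),[21,31); WM=30; [12,22) fires=8 [15,25) fires=9 [18,28) fires=9
i=12 t=30 v=9: → [30,40),[27,37),[24,34),[21,31); WM=30
i=13 t=28 v=6: → [27,37),[24,34),[21,31); WM=30
i=14 t=22 v=5: DROP (t<30-2); WM=30
i=15 t=31 v=6: → [30,40),[27,37),[24,34); WM=30
i=16 t=31 v=9: → [30,40),[27,37),[24,34); WM=30
i=17 t=34 v=9: → [33,43),[30,40),[27,37); WM=34; [21,31) fires=9 [24,34) fires=9
i=18 t=35 v=9: → [33,43),[30,40),[27,37); WM=34
i=19 t=36 v=1: → [36,46),[33,43),[30,40),[27,37); WM=34
i=20 t=38 v=1: → [36,46),[33,43),[30,40); WM=38; [27,37) fires=9
i=21 t=37 v=6: → [36,46),[33,43),[30,40); WM=38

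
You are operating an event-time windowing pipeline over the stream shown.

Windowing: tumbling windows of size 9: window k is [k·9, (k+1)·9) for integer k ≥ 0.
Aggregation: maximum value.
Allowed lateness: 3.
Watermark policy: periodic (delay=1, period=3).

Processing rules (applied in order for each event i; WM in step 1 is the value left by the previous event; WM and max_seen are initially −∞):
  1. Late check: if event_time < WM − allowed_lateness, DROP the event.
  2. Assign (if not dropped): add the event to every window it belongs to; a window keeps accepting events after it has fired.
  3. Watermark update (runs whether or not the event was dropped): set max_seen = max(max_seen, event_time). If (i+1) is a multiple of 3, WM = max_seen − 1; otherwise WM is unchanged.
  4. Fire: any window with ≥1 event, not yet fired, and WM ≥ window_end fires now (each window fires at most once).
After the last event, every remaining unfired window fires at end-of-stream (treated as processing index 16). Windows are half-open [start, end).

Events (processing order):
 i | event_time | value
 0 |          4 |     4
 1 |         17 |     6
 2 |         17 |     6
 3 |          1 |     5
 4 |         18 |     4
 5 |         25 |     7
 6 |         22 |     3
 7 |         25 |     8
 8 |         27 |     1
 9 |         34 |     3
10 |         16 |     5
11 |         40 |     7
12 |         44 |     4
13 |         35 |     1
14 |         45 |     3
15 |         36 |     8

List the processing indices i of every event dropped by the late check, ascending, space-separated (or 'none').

i=0 t=4 v=4: → [0,9); WM=−∞
i=1 t=17 v=6: → [9,18); WM=−∞
i=2 t=17 v=6: → [9,18); WM=16; [0,9) fires=4
i=3 t=1 v=5: DROP (t<16-3); WM=16
i=4 t=18 v=4: → [18,27); WM=16
i=5 t=25 v=7: → [18,27); WM=24; [9,18) fires=6
i=6 t=22 v=3: → [18,27); WM=24
i=7 t=25 v=8: → [18,27); WM=24
i=8 t=27 v=1: → [27,36); WM=26
i=9 t=34 v=3: → [27,36); WM=26
i=10 t=16 v=5: DROP (t<26-3); WM=26
i=11 t=40 v=7: → [36,45); WM=39; [18,27) fires=8 [27,36) fires=3
i=12 t=44 v=4: → [36,45); WM=39
i=13 t=35 v=1: DROP (t<39-3); WM=39
i=14 t=45 v=3: → [45,54); WM=44
i=15 t=36 v=8: DROP (t<44-3); WM=44

3 10 13 15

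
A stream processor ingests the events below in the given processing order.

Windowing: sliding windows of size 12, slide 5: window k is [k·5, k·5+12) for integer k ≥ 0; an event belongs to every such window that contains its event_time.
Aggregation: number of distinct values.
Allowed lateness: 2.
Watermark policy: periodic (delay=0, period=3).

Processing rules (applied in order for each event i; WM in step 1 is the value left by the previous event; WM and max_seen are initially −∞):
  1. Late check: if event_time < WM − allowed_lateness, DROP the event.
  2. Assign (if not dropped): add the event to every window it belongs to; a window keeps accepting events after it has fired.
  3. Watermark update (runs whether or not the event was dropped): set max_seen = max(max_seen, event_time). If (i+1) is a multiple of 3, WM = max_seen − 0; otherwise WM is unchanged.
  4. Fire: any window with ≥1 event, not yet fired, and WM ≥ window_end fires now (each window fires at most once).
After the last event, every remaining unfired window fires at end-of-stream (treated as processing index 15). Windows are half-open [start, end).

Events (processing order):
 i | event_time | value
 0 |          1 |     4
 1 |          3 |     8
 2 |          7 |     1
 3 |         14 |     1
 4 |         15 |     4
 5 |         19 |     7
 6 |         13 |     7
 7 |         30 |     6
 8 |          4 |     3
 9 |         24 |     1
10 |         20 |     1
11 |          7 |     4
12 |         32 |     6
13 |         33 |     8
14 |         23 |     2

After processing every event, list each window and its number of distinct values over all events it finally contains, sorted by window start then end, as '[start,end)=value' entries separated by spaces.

[0,12)=3 [5,17)=2 [10,22)=3 [15,27)=2 [20,32)=1 [25,37)=2 [30,42)=2

i=0 t=1 v=4: → [0,12); WM=−∞
i=1 t=3 v=8: → [0,12); WM=−∞
i=2 t=7 v=1: → [5,17),[0,12); WM=7
i=3 t=14 v=1: → [10,22),[5,17); WM=7
i=4 t=15 v=4: → [15,27),[10,22),[5,17); WM=7
i=5 t=19 v=7: → [15,27),[10,22); WM=19; [0,12) fires=3 [5,17) fires=2
i=6 t=13 v=7: DROP (t<19-2); WM=19
i=7 t=30 v=6: → [30,42),[25,37),[20,32); WM=19
i=8 t=4 v=3: DROP (t<19-2); WM=30; [10,22) fires=3 [15,27) fires=2
i=9 t=24 v=1: DROP (t<30-2); WM=30
i=10 t=20 v=1: DROP (t<30-2); WM=30
i=11 t=7 v=4: DROP (t<30-2); WM=30
i=12 t=32 v=6: → [30,42),[25,37); WM=30
i=13 t=33 v=8: → [30,42),[25,37); WM=30
i=14 t=23 v=2: DROP (t<30-2); WM=33; [20,32) fires=1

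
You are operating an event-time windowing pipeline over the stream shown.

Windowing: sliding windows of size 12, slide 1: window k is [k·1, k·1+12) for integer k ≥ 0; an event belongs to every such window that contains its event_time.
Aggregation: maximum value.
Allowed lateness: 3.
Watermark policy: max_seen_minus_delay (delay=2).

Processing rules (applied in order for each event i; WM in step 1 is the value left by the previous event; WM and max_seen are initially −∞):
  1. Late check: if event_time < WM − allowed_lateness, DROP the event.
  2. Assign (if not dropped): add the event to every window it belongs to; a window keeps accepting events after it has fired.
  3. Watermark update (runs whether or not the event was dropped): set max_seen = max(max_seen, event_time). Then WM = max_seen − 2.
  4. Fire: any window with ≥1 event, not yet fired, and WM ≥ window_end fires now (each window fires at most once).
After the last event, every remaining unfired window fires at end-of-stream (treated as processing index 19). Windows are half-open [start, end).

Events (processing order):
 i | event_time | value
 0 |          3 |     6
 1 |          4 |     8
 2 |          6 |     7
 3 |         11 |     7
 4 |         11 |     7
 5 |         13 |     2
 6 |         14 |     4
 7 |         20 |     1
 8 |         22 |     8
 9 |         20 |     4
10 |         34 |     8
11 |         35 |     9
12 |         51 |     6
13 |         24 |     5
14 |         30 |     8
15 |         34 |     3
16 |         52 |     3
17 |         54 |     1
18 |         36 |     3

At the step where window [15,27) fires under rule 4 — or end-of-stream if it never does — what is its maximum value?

i=0 t=3 v=6: → [3,15),[2,14),[1,13),[0,12); WM=1
i=1 t=4 v=8: → [4,16),[3,15),[2,14),[1,13),[0,12); WM=2
i=2 t=6 v=7: → [6,18),[5,17),[4,16),[3,15),[2,14),[1,13),[0,12); WM=4
i=3 t=11 v=7: → [11,23),[10,22),[9,21),[8,20),[7,19),[6,18),[5,17),[4,16),[3,15),[2,14),[1,13),[0,12); WM=9
i=4 t=11 v=7: → [11,23),[10,22),[9,21),[8,20),[7,19),[6,18),[5,17),[4,16),[3,15),[2,14),[1,13),[0,12); WM=9
i=5 t=13 v=2: → [13,25),[12,24),[11,23),[10,22),[9,21),[8,20),[7,19),[6,18),[5,17),[4,16),[3,15),[2,14); WM=11
i=6 t=14 v=4: → [14,26),[13,25),[12,24),[11,23),[10,22),[9,21),[8,20),[7,19),[6,18),[5,17),[4,16),[3,15); WM=12; [0,12) fires=8
i=7 t=20 v=1: → [20,32),[19,31),[18,30),[17,29),[16,28),[15,27),[14,26),[13,25),[12,24),[11,23),[10,22),[9,21); WM=18; [1,13) fires=8 [2,14) fires=8 [3,15) fires=8 [4,16) fires=8 [5,17) fires=7 [6,18) fires=7
i=8 t=22 v=8: → [22,34),[21,33),[20,32),[19,31),[18,30),[17,29),[16,28),[15,27),[14,26),[13,25),[12,24),[11,23); WM=20; [7,19) fires=7 [8,20) fires=7
i=9 t=20 v=4: → [20,32),[19,31),[18,30),[17,29),[16,28),[15,27),[14,26),[13,25),[12,24),[11,23),[10,22),[9,21); WM=20
i=10 t=34 v=8: → [34,46),[33,45),[32,44),[31,43),[30,42),[29,41),[28,40),[27,39),[26,38),[25,37),[24,36),[23,35); WM=32; [9,21) fires=7 [10,22) fires=7 [11,23) fires=8 [12,24) fires=8 [13,25) fires=8 [14,26) fires=8 [15,27) fires=8 [16,28) fires=8 [17,29) fires=8 [18,30) fires=8 [19,31) fires=8 [20,32) fires=8
i=11 t=35 v=9: → [35,47),[34,46),[33,45),[32,44),[31,43),[30,42),[29,41),[28,40),[27,39),[26,38),[25,37),[24,36); WM=33; [21,33) fires=8
i=12 t=51 v=6: → [51,63),[50,62),[49,61),[48,60),[47,59),[46,58),[45,57),[44,56),[43,55),[42,54),[41,53),[40,52); WM=49; [22,34) fires=8 [23,35) fires=8 [24,36) fires=9 [25,37) fires=9 [26,38) fires=9 [27,39) fires=9 [28,40) fires=9 [29,41) fires=9 [30,42) fires=9 [31,43) fires=9 [32,44) fires=9 [33,45) fires=9 [34,46) fires=9 [35,47) fires=9
i=13 t=24 v=5: DROP (t<49-3); WM=49
i=14 t=30 v=8: DROP (t<49-3); WM=49
i=15 t=34 v=3: DROP (t<49-3); WM=49
i=16 t=52 v=3: → [52,64),[51,63),[50,62),[49,61),[48,60),[47,59),[46,58),[45,57),[44,56),[43,55),[42,54),[41,53); WM=50
i=17 t=54 v=1: → [54,66),[53,65),[52,64),[51,63),[50,62),[49,61),[48,60),[47,59),[46,58),[45,57),[44,56),[43,55); WM=52; [40,52) fires=6
i=18 t=36 v=3: DROP (t<52-3); WM=52

8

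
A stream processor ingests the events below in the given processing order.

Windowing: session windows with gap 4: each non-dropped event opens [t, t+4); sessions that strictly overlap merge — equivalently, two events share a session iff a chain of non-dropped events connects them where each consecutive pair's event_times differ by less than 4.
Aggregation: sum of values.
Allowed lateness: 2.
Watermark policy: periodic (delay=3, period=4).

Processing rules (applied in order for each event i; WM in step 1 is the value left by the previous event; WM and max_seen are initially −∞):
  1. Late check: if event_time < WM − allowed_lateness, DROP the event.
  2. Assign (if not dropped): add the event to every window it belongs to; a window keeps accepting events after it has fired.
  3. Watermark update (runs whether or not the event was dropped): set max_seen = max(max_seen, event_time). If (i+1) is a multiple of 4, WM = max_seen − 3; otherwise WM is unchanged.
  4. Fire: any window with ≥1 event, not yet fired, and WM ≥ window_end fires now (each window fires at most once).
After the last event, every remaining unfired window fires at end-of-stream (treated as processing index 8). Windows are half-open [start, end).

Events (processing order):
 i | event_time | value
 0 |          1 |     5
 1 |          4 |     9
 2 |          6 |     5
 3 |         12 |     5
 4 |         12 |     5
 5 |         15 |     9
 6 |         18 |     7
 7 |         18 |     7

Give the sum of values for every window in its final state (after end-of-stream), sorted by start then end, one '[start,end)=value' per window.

[1,10)=19 [12,22)=33

i=0 t=1 v=5: → [1,5); WM=−∞
i=1 t=4 v=9: → [1,8); WM=−∞
i=2 t=6 v=5: → [1,10); WM=−∞
i=3 t=12 v=5: → [12,16); WM=9
i=4 t=12 v=5: → [12,16); WM=9
i=5 t=15 v=9: → [12,19); WM=9
i=6 t=18 v=7: → [12,22); WM=9
i=7 t=18 v=7: → [12,22); WM=15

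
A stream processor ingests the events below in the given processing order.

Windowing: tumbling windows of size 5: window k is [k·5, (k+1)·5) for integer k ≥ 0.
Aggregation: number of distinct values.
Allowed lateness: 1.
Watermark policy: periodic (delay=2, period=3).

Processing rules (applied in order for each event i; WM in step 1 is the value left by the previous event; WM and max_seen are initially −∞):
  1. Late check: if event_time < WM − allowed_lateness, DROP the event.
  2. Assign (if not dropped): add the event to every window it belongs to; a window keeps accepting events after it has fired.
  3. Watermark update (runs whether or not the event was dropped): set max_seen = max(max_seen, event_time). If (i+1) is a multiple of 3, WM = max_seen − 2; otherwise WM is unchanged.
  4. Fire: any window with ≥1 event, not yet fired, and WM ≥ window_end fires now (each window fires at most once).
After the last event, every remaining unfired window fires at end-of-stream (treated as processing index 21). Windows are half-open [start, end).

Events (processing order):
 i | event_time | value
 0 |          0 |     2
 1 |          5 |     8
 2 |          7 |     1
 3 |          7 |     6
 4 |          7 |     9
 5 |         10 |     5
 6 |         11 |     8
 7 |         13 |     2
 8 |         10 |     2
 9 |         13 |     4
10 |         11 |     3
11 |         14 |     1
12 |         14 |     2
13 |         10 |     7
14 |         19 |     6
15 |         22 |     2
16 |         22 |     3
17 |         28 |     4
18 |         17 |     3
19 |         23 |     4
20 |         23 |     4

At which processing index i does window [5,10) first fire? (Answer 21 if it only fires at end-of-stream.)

i=0 t=0 v=2: → [0,5); WM=−∞
i=1 t=5 v=8: → [5,10); WM=−∞
i=2 t=7 v=1: → [5,10); WM=5; [0,5) fires=1
i=3 t=7 v=6: → [5,10); WM=5
i=4 t=7 v=9: → [5,10); WM=5
i=5 t=10 v=5: → [10,15); WM=8
i=6 t=11 v=8: → [10,15); WM=8
i=7 t=13 v=2: → [10,15); WM=8
i=8 t=10 v=2: → [10,15); WM=11; [5,10) fires=4
i=9 t=13 v=4: → [10,15); WM=11
i=10 t=11 v=3: → [10,15); WM=11
i=11 t=14 v=1: → [10,15); WM=12
i=12 t=14 v=2: → [10,15); WM=12
i=13 t=10 v=7: DROP (t<12-1); WM=12
i=14 t=19 v=6: → [15,20); WM=17; [10,15) fires=6
i=15 t=22 v=2: → [20,25); WM=17
i=16 t=22 v=3: → [20,25); WM=17
i=17 t=28 v=4: → [25,30); WM=26; [15,20) fires=1 [20,25) fires=2
i=18 t=17 v=3: DROP (t<26-1); WM=26
i=19 t=23 v=4: DROP (t<26-1); WM=26
i=20 t=23 v=4: DROP (t<26-1); WM=26

8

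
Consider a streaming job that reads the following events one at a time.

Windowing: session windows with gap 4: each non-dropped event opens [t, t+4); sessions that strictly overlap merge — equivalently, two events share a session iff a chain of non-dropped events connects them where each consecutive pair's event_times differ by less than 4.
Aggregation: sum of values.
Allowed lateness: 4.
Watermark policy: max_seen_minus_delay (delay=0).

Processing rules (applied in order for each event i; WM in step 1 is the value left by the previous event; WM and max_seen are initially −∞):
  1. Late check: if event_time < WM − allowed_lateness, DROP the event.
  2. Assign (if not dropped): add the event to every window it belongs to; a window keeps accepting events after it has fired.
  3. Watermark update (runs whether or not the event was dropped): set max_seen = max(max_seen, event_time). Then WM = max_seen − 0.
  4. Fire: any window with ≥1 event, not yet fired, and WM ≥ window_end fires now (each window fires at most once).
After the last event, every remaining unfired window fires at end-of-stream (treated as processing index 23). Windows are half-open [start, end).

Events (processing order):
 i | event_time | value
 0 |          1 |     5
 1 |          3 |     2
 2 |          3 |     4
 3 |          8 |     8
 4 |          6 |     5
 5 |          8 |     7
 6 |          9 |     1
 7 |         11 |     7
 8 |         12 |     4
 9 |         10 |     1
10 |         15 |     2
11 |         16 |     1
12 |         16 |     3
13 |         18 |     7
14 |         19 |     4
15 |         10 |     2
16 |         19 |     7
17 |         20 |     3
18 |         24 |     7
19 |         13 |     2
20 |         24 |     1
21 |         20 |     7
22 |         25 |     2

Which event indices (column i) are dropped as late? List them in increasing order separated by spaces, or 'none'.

15 19

i=0 t=1 v=5: → [1,5); WM=1
i=1 t=3 v=2: → [1,7); WM=3
i=2 t=3 v=4: → [1,7); WM=3
i=3 t=8 v=8: → [8,12); WM=8
i=4 t=6 v=5: → [1,12); WM=8
i=5 t=8 v=7: → [1,12); WM=8
i=6 t=9 v=1: → [1,13); WM=9
i=7 t=11 v=7: → [1,15); WM=11
i=8 t=12 v=4: → [1,16); WM=12
i=9 t=10 v=1: → [1,16); WM=12
i=10 t=15 v=2: → [1,19); WM=15
i=11 t=16 v=1: → [1,20); WM=16
i=12 t=16 v=3: → [1,20); WM=16
i=13 t=18 v=7: → [1,22); WM=18
i=14 t=19 v=4: → [1,23); WM=19
i=15 t=10 v=2: DROP (t<19-4); WM=19
i=16 t=19 v=7: → [1,23); WM=19
i=17 t=20 v=3: → [1,24); WM=20
i=18 t=24 v=7: → [24,28); WM=24
i=19 t=13 v=2: DROP (t<24-4); WM=24
i=20 t=24 v=1: → [24,28); WM=24
i=21 t=20 v=7: → [1,24); WM=24
i=22 t=25 v=2: → [24,29); WM=25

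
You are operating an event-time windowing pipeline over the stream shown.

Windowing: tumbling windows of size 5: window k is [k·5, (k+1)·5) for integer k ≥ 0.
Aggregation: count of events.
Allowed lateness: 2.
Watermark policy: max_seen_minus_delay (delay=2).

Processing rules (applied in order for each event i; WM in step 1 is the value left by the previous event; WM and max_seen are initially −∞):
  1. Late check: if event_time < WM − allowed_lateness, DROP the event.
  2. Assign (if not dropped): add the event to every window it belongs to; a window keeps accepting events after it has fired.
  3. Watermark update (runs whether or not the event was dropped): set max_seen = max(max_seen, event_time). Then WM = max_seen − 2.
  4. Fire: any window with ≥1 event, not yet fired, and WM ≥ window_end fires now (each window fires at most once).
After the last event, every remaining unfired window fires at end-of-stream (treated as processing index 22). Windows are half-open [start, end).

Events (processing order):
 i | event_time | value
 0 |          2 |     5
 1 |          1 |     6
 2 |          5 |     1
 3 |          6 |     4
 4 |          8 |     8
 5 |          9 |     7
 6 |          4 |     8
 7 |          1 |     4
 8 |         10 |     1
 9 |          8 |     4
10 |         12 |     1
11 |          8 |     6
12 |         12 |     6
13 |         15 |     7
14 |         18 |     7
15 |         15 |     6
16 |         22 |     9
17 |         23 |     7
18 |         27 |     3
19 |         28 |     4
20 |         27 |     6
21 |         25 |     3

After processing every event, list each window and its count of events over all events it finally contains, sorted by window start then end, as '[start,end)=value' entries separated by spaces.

i=0 t=2 v=5: → [0,5); WM=0
i=1 t=1 v=6: → [0,5); WM=0
i=2 t=5 v=1: → [5,10); WM=3
i=3 t=6 v=4: → [5,10); WM=4
i=4 t=8 v=8: → [5,10); WM=6; [0,5) fires=2
i=5 t=9 v=7: → [5,10); WM=7
i=6 t=4 v=8: DROP (t<7-2); WM=7
i=7 t=1 v=4: DROP (t<7-2); WM=7
i=8 t=10 v=1: → [10,15); WM=8
i=9 t=8 v=4: → [5,10); WM=8
i=10 t=12 v=1: → [10,15); WM=10; [5,10) fires=5
i=11 t=8 v=6: → [5,10); WM=10
i=12 t=12 v=6: → [10,15); WM=10
i=13 t=15 v=7: → [15,20); WM=13
i=14 t=18 v=7: → [15,20); WM=16; [10,15) fires=3
i=15 t=15 v=6: → [15,20); WM=16
i=16 t=22 v=9: → [20,25); WM=20; [15,20) fires=3
i=17 t=23 v=7: → [20,25); WM=21
i=18 t=27 v=3: → [25,30); WM=25; [20,25) fires=2
i=19 t=28 v=4: → [25,30); WM=26
i=20 t=27 v=6: → [25,30); WM=26
i=21 t=25 v=3: → [25,30); WM=26

[0,5)=2 [5,10)=6 [10,15)=3 [15,20)=3 [20,25)=2 [25,30)=4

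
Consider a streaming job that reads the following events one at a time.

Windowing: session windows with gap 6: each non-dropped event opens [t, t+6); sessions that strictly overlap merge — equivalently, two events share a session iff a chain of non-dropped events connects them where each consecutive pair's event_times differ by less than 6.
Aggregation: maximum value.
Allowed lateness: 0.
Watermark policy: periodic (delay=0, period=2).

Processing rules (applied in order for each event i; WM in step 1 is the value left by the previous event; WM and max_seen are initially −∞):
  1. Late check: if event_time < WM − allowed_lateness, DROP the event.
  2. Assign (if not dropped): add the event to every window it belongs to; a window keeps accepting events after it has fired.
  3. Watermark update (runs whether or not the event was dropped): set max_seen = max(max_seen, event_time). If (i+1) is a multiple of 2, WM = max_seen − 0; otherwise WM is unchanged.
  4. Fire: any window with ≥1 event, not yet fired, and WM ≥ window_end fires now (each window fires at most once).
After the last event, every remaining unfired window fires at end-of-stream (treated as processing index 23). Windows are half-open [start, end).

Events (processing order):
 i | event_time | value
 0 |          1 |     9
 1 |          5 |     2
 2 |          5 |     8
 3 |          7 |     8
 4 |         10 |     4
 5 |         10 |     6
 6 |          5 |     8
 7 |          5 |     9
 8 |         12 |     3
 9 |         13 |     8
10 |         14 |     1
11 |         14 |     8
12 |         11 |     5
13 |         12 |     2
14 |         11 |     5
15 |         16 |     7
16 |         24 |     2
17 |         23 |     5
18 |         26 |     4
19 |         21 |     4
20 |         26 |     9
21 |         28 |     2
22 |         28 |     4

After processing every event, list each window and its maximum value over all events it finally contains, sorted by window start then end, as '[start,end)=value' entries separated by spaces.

i=0 t=1 v=9: → [1,7); WM=−∞
i=1 t=5 v=2: → [1,11); WM=5
i=2 t=5 v=8: → [1,11); WM=5
i=3 t=7 v=8: → [1,13); WM=7
i=4 t=10 v=4: → [1,16); WM=7
i=5 t=10 v=6: → [1,16); WM=10
i=6 t=5 v=8: DROP (t<10-0); WM=10
i=7 t=5 v=9: DROP (t<10-0); WM=10
i=8 t=12 v=3: → [1,18); WM=10
i=9 t=13 v=8: → [1,19); WM=13
i=10 t=14 v=1: → [1,20); WM=13
i=11 t=14 v=8: → [1,20); WM=14
i=12 t=11 v=5: DROP (t<14-0); WM=14
i=13 t=12 v=2: DROP (t<14-0); WM=14
i=14 t=11 v=5: DROP (t<14-0); WM=14
i=15 t=16 v=7: → [1,22); WM=16
i=16 t=24 v=2: → [24,30); WM=16
i=17 t=23 v=5: → [23,30); WM=24
i=18 t=26 v=4: → [23,32); WM=24
i=19 t=21 v=4: DROP (t<24-0); WM=26
i=20 t=26 v=9: → [23,32); WM=26
i=21 t=28 v=2: → [23,34); WM=28
i=22 t=28 v=4: → [23,34); WM=28

[1,22)=9 [23,34)=9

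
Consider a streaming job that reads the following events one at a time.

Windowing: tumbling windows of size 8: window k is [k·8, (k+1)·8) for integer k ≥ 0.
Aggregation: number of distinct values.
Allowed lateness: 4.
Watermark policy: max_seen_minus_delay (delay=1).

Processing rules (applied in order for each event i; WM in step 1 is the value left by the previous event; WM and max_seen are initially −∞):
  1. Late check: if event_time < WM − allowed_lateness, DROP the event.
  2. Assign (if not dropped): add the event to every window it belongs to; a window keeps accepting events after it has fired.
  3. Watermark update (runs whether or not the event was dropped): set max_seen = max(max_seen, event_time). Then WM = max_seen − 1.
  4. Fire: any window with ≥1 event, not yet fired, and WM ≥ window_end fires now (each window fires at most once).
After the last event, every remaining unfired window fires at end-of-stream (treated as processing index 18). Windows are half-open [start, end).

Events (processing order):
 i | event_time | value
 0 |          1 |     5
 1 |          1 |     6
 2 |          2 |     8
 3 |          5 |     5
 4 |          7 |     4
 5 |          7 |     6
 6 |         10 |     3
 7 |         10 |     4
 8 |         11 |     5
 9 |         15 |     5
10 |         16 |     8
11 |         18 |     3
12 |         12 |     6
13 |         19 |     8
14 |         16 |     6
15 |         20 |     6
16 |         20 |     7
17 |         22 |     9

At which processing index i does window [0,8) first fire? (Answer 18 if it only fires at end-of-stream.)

i=0 t=1 v=5: → [0,8); WM=0
i=1 t=1 v=6: → [0,8); WM=0
i=2 t=2 v=8: → [0,8); WM=1
i=3 t=5 v=5: → [0,8); WM=4
i=4 t=7 v=4: → [0,8); WM=6
i=5 t=7 v=6: → [0,8); WM=6
i=6 t=10 v=3: → [8,16); WM=9; [0,8) fires=4
i=7 t=10 v=4: → [8,16); WM=9
i=8 t=11 v=5: → [8,16); WM=10
i=9 t=15 v=5: → [8,16); WM=14
i=10 t=16 v=8: → [16,24); WM=15
i=11 t=18 v=3: → [16,24); WM=17; [8,16) fires=3
i=12 t=12 v=6: DROP (t<17-4); WM=17
i=13 t=19 v=8: → [16,24); WM=18
i=14 t=16 v=6: → [16,24); WM=18
i=15 t=20 v=6: → [16,24); WM=19
i=16 t=20 v=7: → [16,24); WM=19
i=17 t=22 v=9: → [16,24); WM=21

6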